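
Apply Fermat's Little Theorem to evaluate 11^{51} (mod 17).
5

By Fermat's Little Theorem, a^(p-1) ≡ 1 (mod p) for prime p and gcd(a, p) = 1
Here p = 17, so 11^16 ≡ 1 (mod 17)
We can reduce the exponent: 51 mod 16 = 3
So 11^51 ≡ 11^3 (mod 17)
Computing: 11^3 mod 17 = 5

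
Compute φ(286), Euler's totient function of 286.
120

Prime factorization: 286 = 2 × 11 × 13
Using the formula φ(n) = n × Π(1 - 1/p) for each prime factor p:
φ(286) = 286 × (1 - 1/2) × (1 - 1/11) × (1 - 1/13)
φ(286) = 120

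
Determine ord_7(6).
Powers of 6 mod 7: 6^1≡6, 6^2≡1. Order = 2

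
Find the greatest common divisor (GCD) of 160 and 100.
20

Using the Euclidean algorithm:
160 = 1 × 100 + 60
100 = 1 × 60 + 40
60 = 1 × 40 + 20
40 = 2 × 20 + 0

GCD(160, 100) = 20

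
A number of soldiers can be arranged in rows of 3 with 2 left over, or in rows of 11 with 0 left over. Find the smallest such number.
M = 3 × 11 = 33. M₁ = 11, y₁ ≡ 2 (mod 3). M₂ = 3, y₂ ≡ 4 (mod 11). k = 2×11×2 + 0×3×4 ≡ 11 (mod 33). The smallest positive such number is 11.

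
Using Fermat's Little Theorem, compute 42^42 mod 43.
By Fermat's Little Theorem, 42^{42} ≡ 1 (mod 43) since 43 is prime and gcd(42, 43) = 1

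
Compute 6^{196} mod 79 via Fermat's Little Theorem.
73

By Fermat's Little Theorem, a^(p-1) ≡ 1 (mod p) for prime p and gcd(a, p) = 1
Here p = 79, so 6^78 ≡ 1 (mod 79)
We can reduce the exponent: 196 mod 78 = 40
So 6^196 ≡ 6^40 (mod 79)
Computing: 6^40 mod 79 = 73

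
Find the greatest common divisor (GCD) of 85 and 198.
1

Using the Euclidean algorithm:
85 = 0 × 198 + 85
198 = 2 × 85 + 28
85 = 3 × 28 + 1
28 = 28 × 1 + 0

GCD(85, 198) = 1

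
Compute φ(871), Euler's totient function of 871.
792

Prime factorization: 871 = 13 × 67
Using the formula φ(n) = n × Π(1 - 1/p) for each prime factor p:
φ(871) = 871 × (1 - 1/13) × (1 - 1/67)
φ(871) = 792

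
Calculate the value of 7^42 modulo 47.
Using repeated squaring. 42 = 32 + 8 + 2 (binary 101010). Repeated squaring mod 47: 7^1 ≡ 7; 7^2 ≡ 7² = 49 ≡ 2; 7^4 ≡ 2² = 4 ≡ 4; 7^8 ≡ 4² = 16 ≡ 16; 7^16 ≡ 16² = 256 ≡ 21; 7^32 ≡ 21² = 441 ≡ 18. Multiply: 7^42 = 7^32 × 7^8 × 7^2 ≡ 18 × 16 × 2 (mod 47): 18 × 16 = 288 ≡ 6; 6 × 2 = 12 ≡ 12. So 7^42 ≡ 12 (mod 47).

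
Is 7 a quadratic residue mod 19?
By Euler's criterion: 7^{9} ≡ 1 (mod 19). Since this equals 1, 7 is a QR.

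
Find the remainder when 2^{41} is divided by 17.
By Fermat: 2^{16} ≡ 1 (mod 17). 41 = 2×16 + 9. So 2^{41} ≡ 2^{9} ≡ 2 (mod 17)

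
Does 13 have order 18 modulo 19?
p - 1 = 18 has prime divisors 2, 3. Check 13^(18/q) mod 19 for each: 13^(18/2) = 13^9 ≡ 18, 13^(18/3) = 13^6 ≡ 11 (mod 19). None of these is 1, so 13 has order 18 = φ(19), so it is a primitive root mod 19.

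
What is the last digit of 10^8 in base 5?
10 ≡ 0 (mod 5). 8 = 8 (binary 1000). Repeated squaring mod 5: 0^1 ≡ 0; 0^2 ≡ 0² = 0 ≡ 0; 0^4 ≡ 0² = 0 ≡ 0; 0^8 ≡ 0² = 0 ≡ 0. So 10^8 ≡ 0 (mod 5).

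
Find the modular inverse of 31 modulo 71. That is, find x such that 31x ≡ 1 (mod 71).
55

Using Extended Euclidean Algorithm:
gcd(31, 71) = 1
Bezout coefficients: 31 × -16 + 71 × 7 = 1
So 31 × -16 ≡ 1 (mod 71)
The inverse is -16 mod 71 = 55
Verification: 31 × 55 = 1705 = 24 × 71 + 1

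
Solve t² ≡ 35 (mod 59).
The square roots of 35 mod 59 are 25 and 34. Verify: 25² = 625 ≡ 35 (mod 59)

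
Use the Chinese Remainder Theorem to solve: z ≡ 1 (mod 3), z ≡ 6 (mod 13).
M = 3 × 13 = 39. M₁ = 13, y₁ ≡ 1 (mod 3). M₂ = 3, y₂ ≡ 9 (mod 13). z = 1×13×1 + 6×3×9 ≡ 19 (mod 39)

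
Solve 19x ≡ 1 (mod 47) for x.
19^(-1) ≡ 5 (mod 47). Verification: 19 × 5 = 95 ≡ 1 (mod 47)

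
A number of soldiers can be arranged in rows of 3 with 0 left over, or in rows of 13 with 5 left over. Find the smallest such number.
M = 3 × 13 = 39. M₁ = 13, y₁ ≡ 1 (mod 3). M₂ = 3, y₂ ≡ 9 (mod 13). m = 0×13×1 + 5×3×9 ≡ 18 (mod 39). The smallest positive such number is 18.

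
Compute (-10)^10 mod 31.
(-10) ≡ 21 (mod 31). 10 = 8 + 2 (binary 1010). Repeated squaring mod 31: 21^1 ≡ 21; 21^2 ≡ 21² = 441 ≡ 7; 21^4 ≡ 7² = 49 ≡ 18; 21^8 ≡ 18² = 324 ≡ 14. Multiply: (-10)^10 ≡ 21^8 × 21^2 ≡ 14 × 7 (mod 31): 14 × 7 = 98 ≡ 5. So (-10)^10 ≡ 5 (mod 31).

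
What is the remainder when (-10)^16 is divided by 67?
Using repeated squaring. (-10) ≡ 57 (mod 67). 16 = 16 (binary 10000). Repeated squaring mod 67: 57^1 ≡ 57; 57^2 ≡ 57² = 3249 ≡ 33; 57^4 ≡ 33² = 1089 ≡ 17; 57^8 ≡ 17² = 289 ≡ 21; 57^16 ≡ 21² = 441 ≡ 39. So (-10)^16 ≡ 39 (mod 67).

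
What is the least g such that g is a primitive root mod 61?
p - 1 = 60 has prime divisors 2, 3, 5. h is a primitive root mod 61 iff h^(60/q) ≢ 1 (mod 61) for each such q.
h = 2: 2^30 ≡ 60, 2^20 ≡ 47, 2^12 ≡ 9 (mod 61); none is 1, so 2 has order 60 and is a primitive root.
The smallest primitive root mod 61 is g = 2.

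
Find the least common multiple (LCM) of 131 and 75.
9825

First find GCD(131, 75) using the Euclidean algorithm:
131 = 1 × 75 + 56
75 = 1 × 56 + 19
56 = 2 × 19 + 18
19 = 1 × 18 + 1
18 = 18 × 1 + 0
GCD(131, 75) = 1

LCM formula: LCM(a, b) = (a × b) / GCD(a, b)
LCM(131, 75) = (131 × 75) / 1
LCM(131, 75) = 9825 / 1
LCM(131, 75) = 9825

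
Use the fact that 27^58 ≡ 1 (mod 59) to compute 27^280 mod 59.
By Fermat: 27^{58} ≡ 1 (mod 59). 280 = 4×58 + 48. So 27^{280} ≡ 27^{48} ≡ 20 (mod 59)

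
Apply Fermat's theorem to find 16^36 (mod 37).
By Fermat's Little Theorem, 16^{36} ≡ 1 (mod 37) since 37 is prime and gcd(16, 37) = 1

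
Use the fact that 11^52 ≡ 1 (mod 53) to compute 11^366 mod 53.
By Fermat: 11^{52} ≡ 1 (mod 53). 366 ≡ 2 (mod 52). So 11^{366} ≡ 11^{2} ≡ 15 (mod 53)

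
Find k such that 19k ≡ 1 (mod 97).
19^(-1) ≡ 46 (mod 97). Verification: 19 × 46 = 874 ≡ 1 (mod 97)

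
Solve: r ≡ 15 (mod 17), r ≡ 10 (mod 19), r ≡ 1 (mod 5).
M = 17 × 19 × 5 = 1615. M₁ = 95, y₁ ≡ 12 (mod 17). M₂ = 85, y₂ ≡ 17 (mod 19). M₃ = 323, y₃ ≡ 2 (mod 5). r = 15×95×12 + 10×85×17 + 1×323×2 ≡ 1511 (mod 1615)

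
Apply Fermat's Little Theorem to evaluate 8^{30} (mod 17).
4

By Fermat's Little Theorem, a^(p-1) ≡ 1 (mod p) for prime p and gcd(a, p) = 1
Here p = 17, so 8^16 ≡ 1 (mod 17)
We can reduce the exponent: 30 mod 16 = 14
So 8^30 ≡ 8^14 (mod 17)
Computing: 8^14 mod 17 = 4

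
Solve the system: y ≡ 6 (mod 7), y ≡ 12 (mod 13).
M = 7 × 13 = 91. M₁ = 13, y₁ ≡ 6 (mod 7). M₂ = 7, y₂ ≡ 2 (mod 13). y = 6×13×6 + 12×7×2 ≡ 90 (mod 91)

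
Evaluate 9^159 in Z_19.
Using Fermat: 9^{18} ≡ 1 (mod 19). 159 ≡ 15 (mod 18). So 9^{159} ≡ 9^{15} ≡ 11 (mod 19)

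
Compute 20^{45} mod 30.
20

Using successive squaring:
Binary expansion of 45: 101101
Powers of 20 mod 30 (each is the square of the previous):
  20^1 ≡ 20 (mod 30)
  20^2 ≡ 20² = 400 ≡ 10 (mod 30)
  20^4 ≡ 10² = 100 ≡ 10 (mod 30)
  20^8 ≡ 10² = 100 ≡ 10 (mod 30)
  20^16 ≡ 10² = 100 ≡ 10 (mod 30)
  20^32 ≡ 10² = 100 ≡ 10 (mod 30)
45 = 32 + 8 + 4 + 1, so 20^45 = 20^32 × 20^8 × 20^4 × 20^1 ≡ 10 × 10 × 10 × 20 (mod 30)
Multiplying step by step:
  10 × 10 = 100 ≡ 10 (mod 30)
  10 × 10 = 100 ≡ 10 (mod 30)
  10 × 20 = 200 ≡ 20 (mod 30)
Result: 20^45 ≡ 20 (mod 30)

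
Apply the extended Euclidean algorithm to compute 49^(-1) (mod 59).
Extended GCD: 49(-6) + 59(5) = 1. So 49^(-1) ≡ 53 ≡ 53 (mod 59). Verify: 49 × 53 = 2597 ≡ 1 (mod 59)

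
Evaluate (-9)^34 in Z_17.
Using Fermat: (-9)^{16} ≡ 1 (mod 17). 34 ≡ 2 (mod 16). So (-9)^{34} ≡ (-9)^{2} ≡ 13 (mod 17)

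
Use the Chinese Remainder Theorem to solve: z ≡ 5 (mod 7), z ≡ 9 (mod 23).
M = 7 × 23 = 161. M₁ = 23, y₁ ≡ 4 (mod 7). M₂ = 7, y₂ ≡ 10 (mod 23). z = 5×23×4 + 9×7×10 ≡ 124 (mod 161)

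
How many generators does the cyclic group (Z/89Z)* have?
40

The number of primitive roots modulo p is φ(p-1) = φ(88)
φ(88) = 40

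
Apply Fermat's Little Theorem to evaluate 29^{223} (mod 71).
24

By Fermat's Little Theorem, a^(p-1) ≡ 1 (mod p) for prime p and gcd(a, p) = 1
Here p = 71, so 29^70 ≡ 1 (mod 71)
We can reduce the exponent: 223 mod 70 = 13
So 29^223 ≡ 29^13 (mod 71)
Computing: 29^13 mod 71 = 24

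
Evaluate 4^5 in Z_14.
5 = 4 + 1 (binary 101). Repeated squaring mod 14: 4^1 ≡ 4; 4^2 ≡ 4² = 16 ≡ 2; 4^4 ≡ 2² = 4 ≡ 4. Multiply: 4^5 = 4^4 × 4^1 ≡ 4 × 4 (mod 14): 4 × 4 = 16 ≡ 2. So 4^5 ≡ 2 (mod 14).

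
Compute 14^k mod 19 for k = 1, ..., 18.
g^1, g^2, ..., g^{18} mod 19: {14, 6, 8, 17, 10, 7, 3, 4, 18, 5, 13, 11, 2, 9, 12, 16, 15, 1}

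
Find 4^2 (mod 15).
2 = 2 (binary 10). Repeated squaring mod 15: 4^1 ≡ 4; 4^2 ≡ 4² = 16 ≡ 1. So 4^2 ≡ 1 (mod 15).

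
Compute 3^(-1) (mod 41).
3^(-1) ≡ 14 (mod 41). Verification: 3 × 14 = 42 ≡ 1 (mod 41)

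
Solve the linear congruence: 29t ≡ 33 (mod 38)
9

Since gcd(29, 38) = 1 divides 33, a solution exists.
Multiply both sides by the inverse of 29 mod 38:
  29^(-1) mod 38 = 21
  x ≡ 21 × 33 ≡ 693 ≡ 9 (mod 38)
Verification: 29 × 9 = 261 = 6 × 38 + 33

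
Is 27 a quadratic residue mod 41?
By Euler's criterion: 27^{20} ≡ 40 (mod 41). Since this equals -1 (≡ 40), 27 is not a QR.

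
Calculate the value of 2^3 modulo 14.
3 = 2 + 1 (binary 11). Repeated squaring mod 14: 2^1 ≡ 2; 2^2 ≡ 2² = 4 ≡ 4. Multiply: 2^3 = 2^2 × 2^1 ≡ 4 × 2 (mod 14): 4 × 2 = 8 ≡ 8. So 2^3 ≡ 8 (mod 14).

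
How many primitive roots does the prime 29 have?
Number of primitive roots mod 29 = φ(28) = 12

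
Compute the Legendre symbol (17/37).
(17/37) = 17^{18} mod 37 = -1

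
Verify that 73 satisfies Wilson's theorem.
(72)! mod 73 = 72. Since this equals -1 (mod 73), Wilson confirms 73 is prime.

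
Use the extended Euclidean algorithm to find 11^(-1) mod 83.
Extended GCD: 11(-15) + 83(2) = 1. So 11^(-1) ≡ 68 ≡ 68 (mod 83). Verify: 11 × 68 = 748 ≡ 1 (mod 83)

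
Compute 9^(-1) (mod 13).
9^(-1) ≡ 3 (mod 13). Verification: 9 × 3 = 27 ≡ 1 (mod 13)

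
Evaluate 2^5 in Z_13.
5 = 4 + 1 (binary 101). Repeated squaring mod 13: 2^1 ≡ 2; 2^2 ≡ 2² = 4 ≡ 4; 2^4 ≡ 4² = 16 ≡ 3. Multiply: 2^5 = 2^4 × 2^1 ≡ 3 × 2 (mod 13): 3 × 2 = 6 ≡ 6. So 2^5 ≡ 6 (mod 13).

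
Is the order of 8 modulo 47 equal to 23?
Yes, ord_47(8) = 23.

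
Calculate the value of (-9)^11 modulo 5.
Using Fermat: (-9)^{4} ≡ 1 (mod 5). 11 ≡ 3 (mod 4). So (-9)^{11} ≡ (-9)^{3} ≡ 1 (mod 5)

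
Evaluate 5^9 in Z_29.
9 = 8 + 1 (binary 1001). Repeated squaring mod 29: 5^1 ≡ 5; 5^2 ≡ 5² = 25 ≡ 25; 5^4 ≡ 25² = 625 ≡ 16; 5^8 ≡ 16² = 256 ≡ 24. Multiply: 5^9 = 5^8 × 5^1 ≡ 24 × 5 (mod 29): 24 × 5 = 120 ≡ 4. So 5^9 ≡ 4 (mod 29).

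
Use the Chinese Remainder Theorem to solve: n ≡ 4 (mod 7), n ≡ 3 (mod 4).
M = 7 × 4 = 28. M₁ = 4, y₁ ≡ 2 (mod 7). M₂ = 7, y₂ ≡ 3 (mod 4). n = 4×4×2 + 3×7×3 ≡ 11 (mod 28)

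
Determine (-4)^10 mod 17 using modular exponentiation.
(-4) ≡ 13 (mod 17). 10 = 8 + 2 (binary 1010). Repeated squaring mod 17: 13^1 ≡ 13; 13^2 ≡ 13² = 169 ≡ 16; 13^4 ≡ 16² = 256 ≡ 1; 13^8 ≡ 1² = 1 ≡ 1. Multiply: (-4)^10 ≡ 13^8 × 13^2 ≡ 1 × 16 (mod 17): 1 × 16 = 16 ≡ 16. So (-4)^10 ≡ 16 (mod 17).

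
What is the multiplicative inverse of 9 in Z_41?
32

Using Extended Euclidean Algorithm:
gcd(9, 41) = 1
Bezout coefficients: 9 × -9 + 41 × 2 = 1
So 9 × -9 ≡ 1 (mod 41)
The inverse is -9 mod 41 = 32
Verification: 9 × 32 = 288 = 7 × 41 + 1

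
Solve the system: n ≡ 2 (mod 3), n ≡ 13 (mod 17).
M = 3 × 17 = 51. M₁ = 17, y₁ ≡ 2 (mod 3). M₂ = 3, y₂ ≡ 6 (mod 17). n = 2×17×2 + 13×3×6 ≡ 47 (mod 51)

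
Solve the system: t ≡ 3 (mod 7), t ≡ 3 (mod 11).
M = 7 × 11 = 77. M₁ = 11, y₁ ≡ 2 (mod 7). M₂ = 7, y₂ ≡ 8 (mod 11). t = 3×11×2 + 3×7×8 ≡ 3 (mod 77)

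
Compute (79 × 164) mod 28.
20

(79 × 164) = 12956
12956 mod 28 = 20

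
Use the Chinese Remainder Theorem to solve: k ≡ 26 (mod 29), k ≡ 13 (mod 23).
519

Using the Chinese Remainder Theorem:
M = product of moduli = 667
For equation 1: M_1 = 23, 23 ≡ 23 (mod 29), inverse of 23 mod 29 is 24 (check: 23 × 24 = 552 ≡ 1 (mod 29))
For equation 2: M_2 = 29, 29 ≡ 6 (mod 23), inverse of 29 mod 23 is 4 (check: 6 × 4 = 24 ≡ 1 (mod 23))
Combine: k ≡ Σ r_i×M_i×(M_i⁻¹ mod m_i) = 26×23×24 + 13×29×4 = 14352 + 1508 = 15860
15860 mod 667 = 519
k ≡ 519 (mod 667)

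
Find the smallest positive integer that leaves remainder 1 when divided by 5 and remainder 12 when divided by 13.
M = 5 × 13 = 65. M₁ = 13, y₁ ≡ 2 (mod 5). M₂ = 5, y₂ ≡ 8 (mod 13). t = 1×13×2 + 12×5×8 ≡ 51 (mod 65). The smallest positive such number is 51.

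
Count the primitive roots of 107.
52

The number of primitive roots modulo p is φ(p-1) = φ(106)
φ(106) = 52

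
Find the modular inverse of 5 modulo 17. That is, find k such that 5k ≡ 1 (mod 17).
7

Using Extended Euclidean Algorithm:
gcd(5, 17) = 1
Bezout coefficients: 5 × 7 + 17 × -2 = 1
So 5 × 7 ≡ 1 (mod 17)
The inverse is 7 mod 17 = 7
Verification: 5 × 7 = 35 = 2 × 17 + 1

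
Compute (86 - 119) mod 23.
13

(86 - 119) = -33
-33 mod 23 = 13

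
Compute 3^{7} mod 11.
9

Using successive squaring:
Binary expansion of 7: 111
Powers of 3 mod 11 (each is the square of the previous):
  3^1 ≡ 3 (mod 11)
  3^2 ≡ 3² = 9 ≡ 9 (mod 11)
  3^4 ≡ 9² = 81 ≡ 4 (mod 11)
7 = 4 + 2 + 1, so 3^7 = 3^4 × 3^2 × 3^1 ≡ 4 × 9 × 3 (mod 11)
Multiplying step by step:
  4 × 9 = 36 ≡ 3 (mod 11)
  3 × 3 = 9 ≡ 9 (mod 11)
Result: 3^7 ≡ 9 (mod 11)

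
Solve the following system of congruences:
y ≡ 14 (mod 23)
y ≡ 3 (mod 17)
37

Using the Chinese Remainder Theorem:
M = product of moduli = 391
For equation 1: M_1 = 17, 17 ≡ 17 (mod 23), inverse of 17 mod 23 is 19 (check: 17 × 19 = 323 ≡ 1 (mod 23))
For equation 2: M_2 = 23, 23 ≡ 6 (mod 17), inverse of 23 mod 17 is 3 (check: 6 × 3 = 18 ≡ 1 (mod 17))
Combine: y ≡ Σ r_i×M_i×(M_i⁻¹ mod m_i) = 14×17×19 + 3×23×3 = 4522 + 207 = 4729
4729 mod 391 = 37
y ≡ 37 (mod 391)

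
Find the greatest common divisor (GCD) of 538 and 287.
1

Using the Euclidean algorithm:
538 = 1 × 287 + 251
287 = 1 × 251 + 36
251 = 6 × 36 + 35
36 = 1 × 35 + 1
35 = 35 × 1 + 0

GCD(538, 287) = 1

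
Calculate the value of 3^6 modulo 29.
6 = 4 + 2 (binary 110). Repeated squaring mod 29: 3^1 ≡ 3; 3^2 ≡ 3² = 9 ≡ 9; 3^4 ≡ 9² = 81 ≡ 23. Multiply: 3^6 = 3^4 × 3^2 ≡ 23 × 9 (mod 29): 23 × 9 = 207 ≡ 4. So 3^6 ≡ 4 (mod 29).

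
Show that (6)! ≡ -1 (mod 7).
(6)! mod 7 = 6. Since this equals -1 (mod 7), Wilson confirms 7 is prime.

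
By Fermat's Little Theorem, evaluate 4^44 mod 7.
By Fermat: 4^{6} ≡ 1 (mod 7). 44 = 7×6 + 2. So 4^{44} ≡ 4^{2} ≡ 2 (mod 7)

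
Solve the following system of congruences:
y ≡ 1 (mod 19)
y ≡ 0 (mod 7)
77

Using the Chinese Remainder Theorem:
M = product of moduli = 133
For equation 1: M_1 = 7, 7 ≡ 7 (mod 19), inverse of 7 mod 19 is 11 (check: 7 × 11 = 77 ≡ 1 (mod 19))
For equation 2: M_2 = 19, 19 ≡ 5 (mod 7), inverse of 19 mod 7 is 3 (check: 5 × 3 = 15 ≡ 1 (mod 7))
Combine: y ≡ Σ r_i×M_i×(M_i⁻¹ mod m_i) = 1×7×11 + 0×19×3 = 77 + 0 = 77
77 mod 133 = 77
y ≡ 77 (mod 133)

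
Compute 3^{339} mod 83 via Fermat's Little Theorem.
25

By Fermat's Little Theorem, a^(p-1) ≡ 1 (mod p) for prime p and gcd(a, p) = 1
Here p = 83, so 3^82 ≡ 1 (mod 83)
We can reduce the exponent: 339 mod 82 = 11
So 3^339 ≡ 3^11 (mod 83)
Computing: 3^11 mod 83 = 25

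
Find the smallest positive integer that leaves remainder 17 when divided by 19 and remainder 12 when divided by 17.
M = 19 × 17 = 323. M₁ = 17, y₁ ≡ 9 (mod 19). M₂ = 19, y₂ ≡ 9 (mod 17). n = 17×17×9 + 12×19×9 ≡ 131 (mod 323). The smallest positive such number is 131.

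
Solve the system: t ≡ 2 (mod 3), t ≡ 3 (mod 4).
M = 3 × 4 = 12. M₁ = 4, y₁ ≡ 1 (mod 3). M₂ = 3, y₂ ≡ 3 (mod 4). t = 2×4×1 + 3×3×3 ≡ 11 (mod 12)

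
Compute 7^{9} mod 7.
0

Using successive squaring:
Binary expansion of 9: 1001
Powers of 7 mod 7 (each is the square of the previous):
  7^1 ≡ 0 (mod 7)
  7^2 ≡ 0² = 0 ≡ 0 (mod 7)
  7^4 ≡ 0² = 0 ≡ 0 (mod 7)
  7^8 ≡ 0² = 0 ≡ 0 (mod 7)
9 = 8 + 1, so 7^9 = 7^8 × 7^1 ≡ 0 × 0 (mod 7)
Multiplying step by step:
  0 × 0 = 0 ≡ 0 (mod 7)
Result: 7^9 ≡ 0 (mod 7)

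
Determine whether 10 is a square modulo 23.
By Euler's criterion: 10^{11} ≡ 22 (mod 23). Since this equals -1 (≡ 22), 10 is not a QR.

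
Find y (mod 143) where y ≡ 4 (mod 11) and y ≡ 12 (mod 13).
M = 11 × 13 = 143. M₁ = 13, y₁ ≡ 6 (mod 11). M₂ = 11, y₂ ≡ 6 (mod 13). y = 4×13×6 + 12×11×6 ≡ 103 (mod 143)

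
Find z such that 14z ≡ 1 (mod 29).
14^(-1) ≡ 27 (mod 29). Verification: 14 × 27 = 378 ≡ 1 (mod 29)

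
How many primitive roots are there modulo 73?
24

The number of primitive roots modulo p is φ(p-1) = φ(72)
φ(72) = 24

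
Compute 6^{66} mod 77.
71

Using successive squaring:
Binary expansion of 66: 1000010
Powers of 6 mod 77 (each is the square of the previous):
  6^1 ≡ 6 (mod 77)
  6^2 ≡ 6² = 36 ≡ 36 (mod 77)
  6^4 ≡ 36² = 1296 ≡ 64 (mod 77)
  6^8 ≡ 64² = 4096 ≡ 15 (mod 77)
  6^16 ≡ 15² = 225 ≡ 71 (mod 77)
  6^32 ≡ 71² = 5041 ≡ 36 (mod 77)
  6^64 ≡ 36² = 1296 ≡ 64 (mod 77)
66 = 64 + 2, so 6^66 = 6^64 × 6^2 ≡ 64 × 36 (mod 77)
Multiplying step by step:
  64 × 36 = 2304 ≡ 71 (mod 77)
Result: 6^66 ≡ 71 (mod 77)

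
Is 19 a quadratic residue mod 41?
By Euler's criterion: 19^{20} ≡ 40 (mod 41). Since this equals -1 (≡ 40), 19 is not a QR.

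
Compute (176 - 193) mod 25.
8

(176 - 193) = -17
-17 mod 25 = 8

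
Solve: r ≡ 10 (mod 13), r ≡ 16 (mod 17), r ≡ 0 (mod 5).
M = 13 × 17 × 5 = 1105. M₁ = 85, y₁ ≡ 2 (mod 13). M₂ = 65, y₂ ≡ 11 (mod 17). M₃ = 221, y₃ ≡ 1 (mod 5). r = 10×85×2 + 16×65×11 + 0×221×1 ≡ 985 (mod 1105)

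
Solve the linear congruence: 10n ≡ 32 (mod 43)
29

Since gcd(10, 43) = 1 divides 32, a solution exists.
Multiply both sides by the inverse of 10 mod 43:
  10^(-1) mod 43 = 13
  x ≡ 13 × 32 ≡ 416 ≡ 29 (mod 43)
Verification: 10 × 29 = 290 = 6 × 43 + 32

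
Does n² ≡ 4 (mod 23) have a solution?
By Euler's criterion: 4^{11} ≡ 1 (mod 23). Since this equals 1, 4 is a QR.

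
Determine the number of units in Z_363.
220

Prime factorization: 363 = 3 × 11^2
Using the formula φ(n) = n × Π(1 - 1/p) for each prime factor p:
φ(363) = 363 × (1 - 1/3) × (1 - 1/11)
φ(363) = 220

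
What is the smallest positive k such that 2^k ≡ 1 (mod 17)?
Powers of 2 mod 17: 2^1≡2, 2^2≡4, 2^3≡8, 2^4≡16, 2^5≡15, 2^6≡13, 2^7≡9, 2^8≡1. Order = 8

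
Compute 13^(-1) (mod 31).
13^(-1) ≡ 12 (mod 31). Verification: 13 × 12 = 156 ≡ 1 (mod 31)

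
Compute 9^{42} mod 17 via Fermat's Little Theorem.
13

By Fermat's Little Theorem, a^(p-1) ≡ 1 (mod p) for prime p and gcd(a, p) = 1
Here p = 17, so 9^16 ≡ 1 (mod 17)
We can reduce the exponent: 42 mod 16 = 10
So 9^42 ≡ 9^10 (mod 17)
Computing: 9^10 mod 17 = 13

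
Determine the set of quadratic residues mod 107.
QRs mod 107: {1, 3, 4, 9, 10, 11, 12, 13, 14, 16, 19, 23, 25, 27, 29, 30, 33, 34, 35, 36, 37, 39, 40, 41, 42, 44, 47, 48, 49, 52, 53, 56, 57, 61, 62, 64, 69, 75, 76, 79, 81, 83, 85, 86, 87, 89, 90, 92, 99, 100, 101, 102, 105}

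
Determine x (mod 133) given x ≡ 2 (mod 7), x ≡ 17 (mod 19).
93

Using the Chinese Remainder Theorem:
M = product of moduli = 133
For equation 1: M_1 = 19, 19 ≡ 5 (mod 7), inverse of 19 mod 7 is 3 (check: 5 × 3 = 15 ≡ 1 (mod 7))
For equation 2: M_2 = 7, 7 ≡ 7 (mod 19), inverse of 7 mod 19 is 11 (check: 7 × 11 = 77 ≡ 1 (mod 19))
Combine: x ≡ Σ r_i×M_i×(M_i⁻¹ mod m_i) = 2×19×3 + 17×7×11 = 114 + 1309 = 1423
1423 mod 133 = 93
x ≡ 93 (mod 133)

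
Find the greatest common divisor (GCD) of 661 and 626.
1

Using the Euclidean algorithm:
661 = 1 × 626 + 35
626 = 17 × 35 + 31
35 = 1 × 31 + 4
31 = 7 × 4 + 3
4 = 1 × 3 + 1
3 = 3 × 1 + 0

GCD(661, 626) = 1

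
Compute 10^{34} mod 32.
0

Using successive squaring:
Binary expansion of 34: 100010
Powers of 10 mod 32 (each is the square of the previous):
  10^1 ≡ 10 (mod 32)
  10^2 ≡ 10² = 100 ≡ 4 (mod 32)
  10^4 ≡ 4² = 16 ≡ 16 (mod 32)
  10^8 ≡ 16² = 256 ≡ 0 (mod 32)
  10^16 ≡ 0² = 0 ≡ 0 (mod 32)
  10^32 ≡ 0² = 0 ≡ 0 (mod 32)
34 = 32 + 2, so 10^34 = 10^32 × 10^2 ≡ 0 × 4 (mod 32)
Multiplying step by step:
  0 × 4 = 0 ≡ 0 (mod 32)
Result: 10^34 ≡ 0 (mod 32)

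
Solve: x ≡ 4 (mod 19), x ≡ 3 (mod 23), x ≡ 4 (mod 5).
M = 19 × 23 × 5 = 2185. M₁ = 115, y₁ ≡ 1 (mod 19). M₂ = 95, y₂ ≡ 8 (mod 23). M₃ = 437, y₃ ≡ 3 (mod 5). x = 4×115×1 + 3×95×8 + 4×437×3 ≡ 1429 (mod 2185)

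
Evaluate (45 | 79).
(45/79) = 45^{39} mod 79 = 1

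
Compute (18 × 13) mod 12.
6

(18 × 13) = 234
234 mod 12 = 6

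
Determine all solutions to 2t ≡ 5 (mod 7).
6

Since gcd(2, 7) = 1 divides 5, a solution exists.
Multiply both sides by the inverse of 2 mod 7:
  2^(-1) mod 7 = 4
  x ≡ 4 × 5 ≡ 20 ≡ 6 (mod 7)
Verification: 2 × 6 = 12 = 1 × 7 + 5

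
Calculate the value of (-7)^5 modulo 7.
(-7) ≡ 0 (mod 7). 5 = 4 + 1 (binary 101). Repeated squaring mod 7: 0^1 ≡ 0; 0^2 ≡ 0² = 0 ≡ 0; 0^4 ≡ 0² = 0 ≡ 0. Multiply: (-7)^5 ≡ 0^4 × 0^1 ≡ 0 × 0 (mod 7): 0 × 0 = 0 ≡ 0. So (-7)^5 ≡ 0 (mod 7).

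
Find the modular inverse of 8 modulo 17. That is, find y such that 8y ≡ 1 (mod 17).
15

Using Extended Euclidean Algorithm:
gcd(8, 17) = 1
Bezout coefficients: 8 × -2 + 17 × 1 = 1
So 8 × -2 ≡ 1 (mod 17)
The inverse is -2 mod 17 = 15
Verification: 8 × 15 = 120 = 7 × 17 + 1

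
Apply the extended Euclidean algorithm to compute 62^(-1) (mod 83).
Extended GCD: 62(-4) + 83(3) = 1. So 62^(-1) ≡ 79 ≡ 79 (mod 83). Verify: 62 × 79 = 4898 ≡ 1 (mod 83)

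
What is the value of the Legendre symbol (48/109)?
(48/109) = 48^{54} mod 109 = 1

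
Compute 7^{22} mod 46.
1

Using successive squaring:
Binary expansion of 22: 10110
Powers of 7 mod 46 (each is the square of the previous):
  7^1 ≡ 7 (mod 46)
  7^2 ≡ 7² = 49 ≡ 3 (mod 46)
  7^4 ≡ 3² = 9 ≡ 9 (mod 46)
  7^8 ≡ 9² = 81 ≡ 35 (mod 46)
  7^16 ≡ 35² = 1225 ≡ 29 (mod 46)
22 = 16 + 4 + 2, so 7^22 = 7^16 × 7^4 × 7^2 ≡ 29 × 9 × 3 (mod 46)
Multiplying step by step:
  29 × 9 = 261 ≡ 31 (mod 46)
  31 × 3 = 93 ≡ 1 (mod 46)
Result: 7^22 ≡ 1 (mod 46)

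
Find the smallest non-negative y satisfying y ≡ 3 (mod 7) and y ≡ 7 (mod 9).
M = 7 × 9 = 63. M₁ = 9, y₁ ≡ 4 (mod 7). M₂ = 7, y₂ ≡ 4 (mod 9). y = 3×9×4 + 7×7×4 ≡ 52 (mod 63)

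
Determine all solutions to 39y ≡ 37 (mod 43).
23

Since gcd(39, 43) = 1 divides 37, a solution exists.
Multiply both sides by the inverse of 39 mod 43:
  39^(-1) mod 43 = 32
  x ≡ 32 × 37 ≡ 1184 ≡ 23 (mod 43)
Verification: 39 × 23 = 897 = 20 × 43 + 37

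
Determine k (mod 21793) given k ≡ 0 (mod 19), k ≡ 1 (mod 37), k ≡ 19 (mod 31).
3553

Using the Chinese Remainder Theorem:
M = product of moduli = 21793
For equation 1: M_1 = 1147, 1147 ≡ 7 (mod 19), inverse of 1147 mod 19 is 11 (check: 7 × 11 = 77 ≡ 1 (mod 19))
For equation 2: M_2 = 589, 589 ≡ 34 (mod 37), inverse of 589 mod 37 is 12 (check: 34 × 12 = 408 ≡ 1 (mod 37))
For equation 3: M_3 = 703, 703 ≡ 21 (mod 31), inverse of 703 mod 31 is 3 (check: 21 × 3 = 63 ≡ 1 (mod 31))
Combine: k ≡ Σ r_i×M_i×(M_i⁻¹ mod m_i) = 0×1147×11 + 1×589×12 + 19×703×3 = 0 + 7068 + 40071 = 47139
47139 mod 21793 = 3553
k ≡ 3553 (mod 21793)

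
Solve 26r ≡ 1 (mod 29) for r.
26^(-1) ≡ 19 (mod 29). Verification: 26 × 19 = 494 ≡ 1 (mod 29)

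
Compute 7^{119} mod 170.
63

Using successive squaring:
Binary expansion of 119: 1110111
Powers of 7 mod 170 (each is the square of the previous):
  7^1 ≡ 7 (mod 170)
  7^2 ≡ 7² = 49 ≡ 49 (mod 170)
  7^4 ≡ 49² = 2401 ≡ 21 (mod 170)
  7^8 ≡ 21² = 441 ≡ 101 (mod 170)
  7^16 ≡ 101² = 10201 ≡ 1 (mod 170)
  7^32 ≡ 1² = 1 ≡ 1 (mod 170)
  7^64 ≡ 1² = 1 ≡ 1 (mod 170)
119 = 64 + 32 + 16 + 4 + 2 + 1, so 7^119 = 7^64 × 7^32 × 7^16 × 7^4 × 7^2 × 7^1 ≡ 1 × 1 × 1 × 21 × 49 × 7 (mod 170)
Multiplying step by step:
  1 × 1 = 1 ≡ 1 (mod 170)
  1 × 1 = 1 ≡ 1 (mod 170)
  1 × 21 = 21 ≡ 21 (mod 170)
  21 × 49 = 1029 ≡ 9 (mod 170)
  9 × 7 = 63 ≡ 63 (mod 170)
Result: 7^119 ≡ 63 (mod 170)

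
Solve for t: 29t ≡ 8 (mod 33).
31

Since gcd(29, 33) = 1 divides 8, a solution exists.
Multiply both sides by the inverse of 29 mod 33:
  29^(-1) mod 33 = 8
  x ≡ 8 × 8 ≡ 64 ≡ 31 (mod 33)
Verification: 29 × 31 = 899 = 27 × 33 + 8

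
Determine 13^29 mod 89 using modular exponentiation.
Using repeated squaring. 29 = 16 + 8 + 4 + 1 (binary 11101). Repeated squaring mod 89: 13^1 ≡ 13; 13^2 ≡ 13² = 169 ≡ 80; 13^4 ≡ 80² = 6400 ≡ 81; 13^8 ≡ 81² = 6561 ≡ 64; 13^16 ≡ 64² = 4096 ≡ 2. Multiply: 13^29 = 13^16 × 13^8 × 13^4 × 13^1 ≡ 2 × 64 × 81 × 13 (mod 89): 2 × 64 = 128 ≡ 39; 39 × 81 = 3159 ≡ 44; 44 × 13 = 572 ≡ 38. So 13^29 ≡ 38 (mod 89).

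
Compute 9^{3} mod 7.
1

Using successive squaring:
Binary expansion of 3: 11
Powers of 9 mod 7 (each is the square of the previous):
  9^1 ≡ 2 (mod 7)
  9^2 ≡ 2² = 4 ≡ 4 (mod 7)
3 = 2 + 1, so 9^3 = 9^2 × 9^1 ≡ 4 × 2 (mod 7)
Multiplying step by step:
  4 × 2 = 8 ≡ 1 (mod 7)
Result: 9^3 ≡ 1 (mod 7)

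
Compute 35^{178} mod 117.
100

Using successive squaring:
Binary expansion of 178: 10110010
Powers of 35 mod 117 (each is the square of the previous):
  35^1 ≡ 35 (mod 117)
  35^2 ≡ 35² = 1225 ≡ 55 (mod 117)
  35^4 ≡ 55² = 3025 ≡ 100 (mod 117)
  35^8 ≡ 100² = 10000 ≡ 55 (mod 117)
  35^16 ≡ 55² = 3025 ≡ 100 (mod 117)
  35^32 ≡ 100² = 10000 ≡ 55 (mod 117)
  35^64 ≡ 55² = 3025 ≡ 100 (mod 117)
  35^128 ≡ 100² = 10000 ≡ 55 (mod 117)
178 = 128 + 32 + 16 + 2, so 35^178 = 35^128 × 35^32 × 35^16 × 35^2 ≡ 55 × 55 × 100 × 55 (mod 117)
Multiplying step by step:
  55 × 55 = 3025 ≡ 100 (mod 117)
  100 × 100 = 10000 ≡ 55 (mod 117)
  55 × 55 = 3025 ≡ 100 (mod 117)
Result: 35^178 ≡ 100 (mod 117)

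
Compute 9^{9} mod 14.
1

Using successive squaring:
Binary expansion of 9: 1001
Powers of 9 mod 14 (each is the square of the previous):
  9^1 ≡ 9 (mod 14)
  9^2 ≡ 9² = 81 ≡ 11 (mod 14)
  9^4 ≡ 11² = 121 ≡ 9 (mod 14)
  9^8 ≡ 9² = 81 ≡ 11 (mod 14)
9 = 8 + 1, so 9^9 = 9^8 × 9^1 ≡ 11 × 9 (mod 14)
Multiplying step by step:
  11 × 9 = 99 ≡ 1 (mod 14)
Result: 9^9 ≡ 1 (mod 14)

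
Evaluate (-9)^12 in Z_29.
Using repeated squaring. (-9) ≡ 20 (mod 29). 12 = 8 + 4 (binary 1100). Repeated squaring mod 29: 20^1 ≡ 20; 20^2 ≡ 20² = 400 ≡ 23; 20^4 ≡ 23² = 529 ≡ 7; 20^8 ≡ 7² = 49 ≡ 20. Multiply: (-9)^12 ≡ 20^8 × 20^4 ≡ 20 × 7 (mod 29): 20 × 7 = 140 ≡ 24. So (-9)^12 ≡ 24 (mod 29).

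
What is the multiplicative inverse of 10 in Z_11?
10

Using Extended Euclidean Algorithm:
gcd(10, 11) = 1
Bezout coefficients: 10 × -1 + 11 × 1 = 1
So 10 × -1 ≡ 1 (mod 11)
The inverse is -1 mod 11 = 10
Verification: 10 × 10 = 100 = 9 × 11 + 1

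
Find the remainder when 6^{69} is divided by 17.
By Fermat: 6^{16} ≡ 1 (mod 17). 69 = 4×16 + 5. So 6^{69} ≡ 6^{5} ≡ 7 (mod 17)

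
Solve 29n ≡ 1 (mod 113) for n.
29^(-1) ≡ 39 (mod 113). Verification: 29 × 39 = 1131 ≡ 1 (mod 113)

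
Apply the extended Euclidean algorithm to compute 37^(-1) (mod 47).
Extended GCD: 37(14) + 47(-11) = 1. So 37^(-1) ≡ 14 ≡ 14 (mod 47). Verify: 37 × 14 = 518 ≡ 1 (mod 47)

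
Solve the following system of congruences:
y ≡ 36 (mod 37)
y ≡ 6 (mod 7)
258

Using the Chinese Remainder Theorem:
M = product of moduli = 259
For equation 1: M_1 = 7, 7 ≡ 7 (mod 37), inverse of 7 mod 37 is 16 (check: 7 × 16 = 112 ≡ 1 (mod 37))
For equation 2: M_2 = 37, 37 ≡ 2 (mod 7), inverse of 37 mod 7 is 4 (check: 2 × 4 = 8 ≡ 1 (mod 7))
Combine: y ≡ Σ r_i×M_i×(M_i⁻¹ mod m_i) = 36×7×16 + 6×37×4 = 4032 + 888 = 4920
4920 mod 259 = 258
y ≡ 258 (mod 259)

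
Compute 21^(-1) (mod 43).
21^(-1) ≡ 41 (mod 43). Verification: 21 × 41 = 861 ≡ 1 (mod 43)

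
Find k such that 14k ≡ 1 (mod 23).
14^(-1) ≡ 5 (mod 23). Verification: 14 × 5 = 70 ≡ 1 (mod 23)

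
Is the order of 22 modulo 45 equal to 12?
Yes, ord_45(22) = 12.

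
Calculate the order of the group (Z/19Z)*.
18

Prime factorization: 19 = 19
Using the formula φ(n) = n × Π(1 - 1/p) for each prime factor p:
φ(19) = 19 × (1 - 1/19)
φ(19) = 18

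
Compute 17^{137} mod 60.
17

Using successive squaring:
Binary expansion of 137: 10001001
Powers of 17 mod 60 (each is the square of the previous):
  17^1 ≡ 17 (mod 60)
  17^2 ≡ 17² = 289 ≡ 49 (mod 60)
  17^4 ≡ 49² = 2401 ≡ 1 (mod 60)
  17^8 ≡ 1² = 1 ≡ 1 (mod 60)
  17^16 ≡ 1² = 1 ≡ 1 (mod 60)
  17^32 ≡ 1² = 1 ≡ 1 (mod 60)
  17^64 ≡ 1² = 1 ≡ 1 (mod 60)
  17^128 ≡ 1² = 1 ≡ 1 (mod 60)
137 = 128 + 8 + 1, so 17^137 = 17^128 × 17^8 × 17^1 ≡ 1 × 1 × 17 (mod 60)
Multiplying step by step:
  1 × 1 = 1 ≡ 1 (mod 60)
  1 × 17 = 17 ≡ 17 (mod 60)
Result: 17^137 ≡ 17 (mod 60)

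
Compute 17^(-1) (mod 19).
9

Using Extended Euclidean Algorithm:
gcd(17, 19) = 1
Bezout coefficients: 17 × 9 + 19 × -8 = 1
So 17 × 9 ≡ 1 (mod 19)
The inverse is 9 mod 19 = 9
Verification: 17 × 9 = 153 = 8 × 19 + 1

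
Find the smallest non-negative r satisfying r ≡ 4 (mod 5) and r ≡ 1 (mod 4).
M = 5 × 4 = 20. M₁ = 4, y₁ ≡ 4 (mod 5). M₂ = 5, y₂ ≡ 1 (mod 4). r = 4×4×4 + 1×5×1 ≡ 9 (mod 20)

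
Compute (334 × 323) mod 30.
2

(334 × 323) = 107882
107882 mod 30 = 2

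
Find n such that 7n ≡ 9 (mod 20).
7

Since gcd(7, 20) = 1 divides 9, a solution exists.
Multiply both sides by the inverse of 7 mod 20:
  7^(-1) mod 20 = 3
  x ≡ 3 × 9 ≡ 27 ≡ 7 (mod 20)
Verification: 7 × 7 = 49 = 2 × 20 + 9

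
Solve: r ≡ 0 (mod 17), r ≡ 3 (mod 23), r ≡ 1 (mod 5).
M = 17 × 23 × 5 = 1955. M₁ = 115, y₁ ≡ 4 (mod 17). M₂ = 85, y₂ ≡ 13 (mod 23). M₃ = 391, y₃ ≡ 1 (mod 5). r = 0×115×4 + 3×85×13 + 1×391×1 ≡ 1751 (mod 1955)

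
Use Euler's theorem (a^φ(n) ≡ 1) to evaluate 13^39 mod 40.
By Euler: 13^{16} ≡ 1 (mod 40) since gcd(13, 40) = 1. 39 = 2×16 + 7. So 13^{39} ≡ 13^{7} ≡ 37 (mod 40)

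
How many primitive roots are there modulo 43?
12

The number of primitive roots modulo p is φ(p-1) = φ(42)
φ(42) = 12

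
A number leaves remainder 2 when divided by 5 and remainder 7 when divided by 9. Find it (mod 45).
M = 5 × 9 = 45. M₁ = 9, y₁ ≡ 4 (mod 5). M₂ = 5, y₂ ≡ 2 (mod 9). t = 2×9×4 + 7×5×2 ≡ 7 (mod 45)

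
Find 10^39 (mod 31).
Using Fermat: 10^{30} ≡ 1 (mod 31). 39 ≡ 9 (mod 30). So 10^{39} ≡ 10^{9} ≡ 16 (mod 31)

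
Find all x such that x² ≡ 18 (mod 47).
The square roots of 18 mod 47 are 21 and 26. Verify: 21² = 441 ≡ 18 (mod 47)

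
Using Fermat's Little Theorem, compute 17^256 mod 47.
By Fermat: 17^{46} ≡ 1 (mod 47). 256 = 5×46 + 26. So 17^{256} ≡ 17^{26} ≡ 25 (mod 47)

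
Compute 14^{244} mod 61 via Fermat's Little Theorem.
47

By Fermat's Little Theorem, a^(p-1) ≡ 1 (mod p) for prime p and gcd(a, p) = 1
Here p = 61, so 14^60 ≡ 1 (mod 61)
We can reduce the exponent: 244 mod 60 = 4
So 14^244 ≡ 14^4 (mod 61)
Computing: 14^4 mod 61 = 47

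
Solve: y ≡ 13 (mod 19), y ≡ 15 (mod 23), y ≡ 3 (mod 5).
M = 19 × 23 × 5 = 2185. M₁ = 115, y₁ ≡ 1 (mod 19). M₂ = 95, y₂ ≡ 8 (mod 23). M₃ = 437, y₃ ≡ 3 (mod 5). y = 13×115×1 + 15×95×8 + 3×437×3 ≡ 1533 (mod 2185)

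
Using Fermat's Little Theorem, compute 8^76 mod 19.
By Fermat: 8^{18} ≡ 1 (mod 19). 76 = 4×18 + 4. So 8^{76} ≡ 8^{4} ≡ 11 (mod 19)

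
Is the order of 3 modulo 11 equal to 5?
Yes, ord_11(3) = 5.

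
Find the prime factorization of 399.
3 × 7 × 19

Divide by primes starting from smallest:
399 ÷ 3 = 133
133 ÷ 7 = 19
19 ÷ 19 = 1

399 = 3 × 7 × 19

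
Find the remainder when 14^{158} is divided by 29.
By Fermat: 14^{28} ≡ 1 (mod 29). 158 = 5×28 + 18. So 14^{158} ≡ 14^{18} ≡ 9 (mod 29)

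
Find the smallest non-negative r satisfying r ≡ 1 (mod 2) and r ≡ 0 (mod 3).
M = 2 × 3 = 6. M₁ = 3, y₁ ≡ 1 (mod 2). M₂ = 2, y₂ ≡ 2 (mod 3). r = 1×3×1 + 0×2×2 ≡ 3 (mod 6)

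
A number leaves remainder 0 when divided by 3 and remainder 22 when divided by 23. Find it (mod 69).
M = 3 × 23 = 69. M₁ = 23, y₁ ≡ 2 (mod 3). M₂ = 3, y₂ ≡ 8 (mod 23). m = 0×23×2 + 22×3×8 ≡ 45 (mod 69)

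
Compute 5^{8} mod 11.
4

Using successive squaring:
Binary expansion of 8: 1000
Powers of 5 mod 11 (each is the square of the previous):
  5^1 ≡ 5 (mod 11)
  5^2 ≡ 5² = 25 ≡ 3 (mod 11)
  5^4 ≡ 3² = 9 ≡ 9 (mod 11)
  5^8 ≡ 9² = 81 ≡ 4 (mod 11)
8 is a power of 2, so 5^8 is the last square: ≡ 4 (mod 11)
Result: 5^8 ≡ 4 (mod 11)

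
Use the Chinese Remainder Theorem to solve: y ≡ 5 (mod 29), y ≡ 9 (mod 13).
295

Using the Chinese Remainder Theorem:
M = product of moduli = 377
For equation 1: M_1 = 13, 13 ≡ 13 (mod 29), inverse of 13 mod 29 is 9 (check: 13 × 9 = 117 ≡ 1 (mod 29))
For equation 2: M_2 = 29, 29 ≡ 3 (mod 13), inverse of 29 mod 13 is 9 (check: 3 × 9 = 27 ≡ 1 (mod 13))
Combine: y ≡ Σ r_i×M_i×(M_i⁻¹ mod m_i) = 5×13×9 + 9×29×9 = 585 + 2349 = 2934
2934 mod 377 = 295
y ≡ 295 (mod 377)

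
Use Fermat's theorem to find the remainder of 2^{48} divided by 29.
23

By Fermat's Little Theorem, a^(p-1) ≡ 1 (mod p) for prime p and gcd(a, p) = 1
Here p = 29, so 2^28 ≡ 1 (mod 29)
We can reduce the exponent: 48 mod 28 = 20
So 2^48 ≡ 2^20 (mod 29)
Computing: 2^20 mod 29 = 23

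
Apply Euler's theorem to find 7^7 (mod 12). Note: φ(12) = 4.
By Euler: 7^{4} ≡ 1 (mod 12) since gcd(7, 12) = 1. 7 = 1×4 + 3. So 7^{7} ≡ 7^{3} ≡ 7 (mod 12)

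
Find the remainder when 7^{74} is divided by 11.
By Fermat: 7^{10} ≡ 1 (mod 11). 74 = 7×10 + 4. So 7^{74} ≡ 7^{4} ≡ 3 (mod 11)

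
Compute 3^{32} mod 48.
33

Using successive squaring:
Binary expansion of 32: 100000
Powers of 3 mod 48 (each is the square of the previous):
  3^1 ≡ 3 (mod 48)
  3^2 ≡ 3² = 9 ≡ 9 (mod 48)
  3^4 ≡ 9² = 81 ≡ 33 (mod 48)
  3^8 ≡ 33² = 1089 ≡ 33 (mod 48)
  3^16 ≡ 33² = 1089 ≡ 33 (mod 48)
  3^32 ≡ 33² = 1089 ≡ 33 (mod 48)
32 is a power of 2, so 3^32 is the last square: ≡ 33 (mod 48)
Result: 3^32 ≡ 33 (mod 48)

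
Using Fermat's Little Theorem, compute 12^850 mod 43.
By Fermat: 12^{42} ≡ 1 (mod 43). 850 ≡ 10 (mod 42). So 12^{850} ≡ 12^{10} ≡ 38 (mod 43)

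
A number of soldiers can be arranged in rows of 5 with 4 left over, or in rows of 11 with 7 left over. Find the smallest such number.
M = 5 × 11 = 55. M₁ = 11, y₁ ≡ 1 (mod 5). M₂ = 5, y₂ ≡ 9 (mod 11). t = 4×11×1 + 7×5×9 ≡ 29 (mod 55). The smallest positive such number is 29.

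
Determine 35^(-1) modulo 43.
35^(-1) ≡ 16 (mod 43). Verification: 35 × 16 = 560 ≡ 1 (mod 43)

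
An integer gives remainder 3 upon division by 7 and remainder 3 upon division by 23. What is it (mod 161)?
M = 7 × 23 = 161. M₁ = 23, y₁ ≡ 4 (mod 7). M₂ = 7, y₂ ≡ 10 (mod 23). t = 3×23×4 + 3×7×10 ≡ 3 (mod 161). The smallest positive such number is 3.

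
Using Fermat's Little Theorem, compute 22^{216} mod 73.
1

By Fermat's Little Theorem, a^(p-1) ≡ 1 (mod p) for prime p and gcd(a, p) = 1
Here p = 73, so 22^72 ≡ 1 (mod 73)
We can reduce the exponent: 216 mod 72 = 0
So 22^216 ≡ 22^0 (mod 73)
Computing: 22^0 mod 73 = 1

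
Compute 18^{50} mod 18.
0

Using successive squaring:
Binary expansion of 50: 110010
Powers of 18 mod 18 (each is the square of the previous):
  18^1 ≡ 0 (mod 18)
  18^2 ≡ 0² = 0 ≡ 0 (mod 18)
  18^4 ≡ 0² = 0 ≡ 0 (mod 18)
  18^8 ≡ 0² = 0 ≡ 0 (mod 18)
  18^16 ≡ 0² = 0 ≡ 0 (mod 18)
  18^32 ≡ 0² = 0 ≡ 0 (mod 18)
50 = 32 + 16 + 2, so 18^50 = 18^32 × 18^16 × 18^2 ≡ 0 × 0 × 0 (mod 18)
Multiplying step by step:
  0 × 0 = 0 ≡ 0 (mod 18)
  0 × 0 = 0 ≡ 0 (mod 18)
Result: 18^50 ≡ 0 (mod 18)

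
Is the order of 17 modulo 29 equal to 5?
No, the actual order is 4, not 5.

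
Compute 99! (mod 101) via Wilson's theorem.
(100)! = (99)! × (100) ≡ -1 (mod 101). So (99)! ≡ -1 × (100)^(-1) ≡ (-1)×(-1) = 1 (mod 101)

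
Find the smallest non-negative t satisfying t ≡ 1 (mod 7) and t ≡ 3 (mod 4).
M = 7 × 4 = 28. M₁ = 4, y₁ ≡ 2 (mod 7). M₂ = 7, y₂ ≡ 3 (mod 4). t = 1×4×2 + 3×7×3 ≡ 15 (mod 28)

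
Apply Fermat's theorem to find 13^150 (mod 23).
By Fermat: 13^{22} ≡ 1 (mod 23). 150 = 6×22 + 18. So 13^{150} ≡ 13^{18} ≡ 9 (mod 23)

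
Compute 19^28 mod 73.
Using repeated squaring. 28 = 16 + 8 + 4 (binary 11100). Repeated squaring mod 73: 19^1 ≡ 19; 19^2 ≡ 19² = 361 ≡ 69; 19^4 ≡ 69² = 4761 ≡ 16; 19^8 ≡ 16² = 256 ≡ 37; 19^16 ≡ 37² = 1369 ≡ 55. Multiply: 19^28 = 19^16 × 19^8 × 19^4 ≡ 55 × 37 × 16 (mod 73): 55 × 37 = 2035 ≡ 64; 64 × 16 = 1024 ≡ 2. So 19^28 ≡ 2 (mod 73).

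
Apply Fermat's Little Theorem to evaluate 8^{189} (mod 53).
5

By Fermat's Little Theorem, a^(p-1) ≡ 1 (mod p) for prime p and gcd(a, p) = 1
Here p = 53, so 8^52 ≡ 1 (mod 53)
We can reduce the exponent: 189 mod 52 = 33
So 8^189 ≡ 8^33 (mod 53)
Computing: 8^33 mod 53 = 5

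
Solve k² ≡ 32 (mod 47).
The square roots of 32 mod 47 are 28 and 19. Verify: 28² = 784 ≡ 32 (mod 47)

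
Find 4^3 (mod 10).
3 = 2 + 1 (binary 11). Repeated squaring mod 10: 4^1 ≡ 4; 4^2 ≡ 4² = 16 ≡ 6. Multiply: 4^3 = 4^2 × 4^1 ≡ 6 × 4 (mod 10): 6 × 4 = 24 ≡ 4. So 4^3 ≡ 4 (mod 10).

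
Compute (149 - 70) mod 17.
11

(149 - 70) = 79
79 mod 17 = 11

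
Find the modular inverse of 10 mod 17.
10^(-1) ≡ 12 (mod 17). Verification: 10 × 12 = 120 ≡ 1 (mod 17)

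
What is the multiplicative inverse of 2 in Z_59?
30

Using Extended Euclidean Algorithm:
gcd(2, 59) = 1
Bezout coefficients: 2 × -29 + 59 × 1 = 1
So 2 × -29 ≡ 1 (mod 59)
The inverse is -29 mod 59 = 30
Verification: 2 × 30 = 60 = 1 × 59 + 1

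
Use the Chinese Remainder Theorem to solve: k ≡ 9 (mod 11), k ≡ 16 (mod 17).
152

Using the Chinese Remainder Theorem:
M = product of moduli = 187
For equation 1: M_1 = 17, 17 ≡ 6 (mod 11), inverse of 17 mod 11 is 2 (check: 6 × 2 = 12 ≡ 1 (mod 11))
For equation 2: M_2 = 11, 11 ≡ 11 (mod 17), inverse of 11 mod 17 is 14 (check: 11 × 14 = 154 ≡ 1 (mod 17))
Combine: k ≡ Σ r_i×M_i×(M_i⁻¹ mod m_i) = 9×17×2 + 16×11×14 = 306 + 2464 = 2770
2770 mod 187 = 152
k ≡ 152 (mod 187)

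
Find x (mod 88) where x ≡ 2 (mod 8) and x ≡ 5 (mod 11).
M = 8 × 11 = 88. M₁ = 11, y₁ ≡ 3 (mod 8). M₂ = 8, y₂ ≡ 7 (mod 11). x = 2×11×3 + 5×8×7 ≡ 82 (mod 88)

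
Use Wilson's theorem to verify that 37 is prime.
(36)! mod 37 = 36. Since this equals -1 (mod 37), Wilson confirms 37 is prime.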